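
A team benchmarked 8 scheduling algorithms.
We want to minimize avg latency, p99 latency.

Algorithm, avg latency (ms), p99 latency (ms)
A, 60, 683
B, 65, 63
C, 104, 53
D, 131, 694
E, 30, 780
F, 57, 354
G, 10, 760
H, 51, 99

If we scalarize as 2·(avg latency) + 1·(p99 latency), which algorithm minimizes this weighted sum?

B

A: 2·60 + 1·683 = 803
B: 2·65 + 1·63 = 193
C: 2·104 + 1·53 = 261
D: 2·131 + 1·694 = 956
E: 2·30 + 1·780 = 840
F: 2·57 + 1·354 = 468
G: 2·10 + 1·760 = 780
H: 2·51 + 1·99 = 201
Lowest: B at 193.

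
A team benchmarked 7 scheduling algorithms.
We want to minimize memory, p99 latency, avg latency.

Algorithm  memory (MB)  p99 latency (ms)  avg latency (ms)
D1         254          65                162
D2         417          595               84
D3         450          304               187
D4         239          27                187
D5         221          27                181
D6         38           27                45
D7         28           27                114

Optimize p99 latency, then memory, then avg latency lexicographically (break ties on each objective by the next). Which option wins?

First minimize p99 latency: best is 27, kept {D4, D5, D6, D7}.
Then minimize memory: best is 28, kept {D7}.

D7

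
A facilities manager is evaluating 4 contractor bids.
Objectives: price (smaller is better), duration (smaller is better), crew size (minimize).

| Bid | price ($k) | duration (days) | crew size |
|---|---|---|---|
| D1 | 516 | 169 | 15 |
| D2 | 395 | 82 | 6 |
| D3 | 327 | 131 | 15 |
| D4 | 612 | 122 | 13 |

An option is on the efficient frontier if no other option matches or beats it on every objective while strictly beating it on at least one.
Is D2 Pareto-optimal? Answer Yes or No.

D1: worse on price (516 vs 395).
D3: worse on duration (131 vs 82).
D4: worse on price (612 vs 395).
No option is at least as good as D2 on every objective and strictly better on one.

Yes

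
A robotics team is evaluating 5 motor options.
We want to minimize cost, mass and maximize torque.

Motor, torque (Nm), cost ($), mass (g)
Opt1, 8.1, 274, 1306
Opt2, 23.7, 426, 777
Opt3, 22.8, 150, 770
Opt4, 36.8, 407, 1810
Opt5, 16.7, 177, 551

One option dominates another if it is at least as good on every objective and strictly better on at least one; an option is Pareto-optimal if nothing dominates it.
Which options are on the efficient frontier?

Opt2, Opt3, Opt4, Opt5

Opt1: dominated by Opt3 (torque 22.8≥8.1, cost 150≤274, mass 770≤1306).
Opt2: not dominated.
Opt3: not dominated (best cost).
Opt4: not dominated (best torque).
Opt5: not dominated (best mass).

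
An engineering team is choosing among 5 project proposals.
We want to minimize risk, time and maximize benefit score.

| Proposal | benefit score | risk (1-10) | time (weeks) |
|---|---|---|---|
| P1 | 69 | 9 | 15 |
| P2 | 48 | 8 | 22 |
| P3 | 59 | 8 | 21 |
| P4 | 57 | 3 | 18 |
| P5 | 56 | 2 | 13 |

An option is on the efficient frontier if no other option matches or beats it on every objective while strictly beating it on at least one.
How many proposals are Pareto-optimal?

P1: not dominated (best benefit score).
P2: dominated by P3 (benefit score 59≥48, risk 8≤8, time 21≤22).
P3: not dominated.
P4: not dominated.
P5: not dominated (best risk).
Pareto-optimal: P1, P3, P4, P5 → 4.

4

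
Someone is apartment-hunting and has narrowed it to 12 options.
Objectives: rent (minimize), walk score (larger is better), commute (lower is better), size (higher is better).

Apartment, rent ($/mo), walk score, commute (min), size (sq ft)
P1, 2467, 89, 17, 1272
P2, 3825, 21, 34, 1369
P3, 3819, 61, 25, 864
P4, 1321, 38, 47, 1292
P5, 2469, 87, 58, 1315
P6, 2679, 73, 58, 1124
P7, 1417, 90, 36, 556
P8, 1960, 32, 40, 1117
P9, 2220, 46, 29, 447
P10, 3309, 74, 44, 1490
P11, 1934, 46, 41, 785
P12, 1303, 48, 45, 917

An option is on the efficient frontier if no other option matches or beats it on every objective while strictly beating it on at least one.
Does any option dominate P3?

P1 vs P3: rent 2467≤3819, walk score 89≥61, commute 17≤25, size 1272≥864 — P1 is at least as good on every objective and strictly better on at least one, so P1 dominates P3.

Yes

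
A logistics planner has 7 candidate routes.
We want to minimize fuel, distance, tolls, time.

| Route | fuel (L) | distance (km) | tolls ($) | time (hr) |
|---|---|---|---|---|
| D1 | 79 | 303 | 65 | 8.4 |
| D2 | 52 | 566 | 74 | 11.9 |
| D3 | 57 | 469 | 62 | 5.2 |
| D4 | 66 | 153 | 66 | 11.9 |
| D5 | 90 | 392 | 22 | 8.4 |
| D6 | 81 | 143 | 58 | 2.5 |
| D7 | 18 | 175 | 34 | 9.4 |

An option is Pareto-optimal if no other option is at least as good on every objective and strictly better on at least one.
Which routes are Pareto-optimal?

D1, D3, D4, D5, D6, D7

D1: not dominated.
D2: dominated by D7 (fuel 18≤52, distance 175≤566, tolls 34≤74, time 9.4≤11.9).
D3: not dominated.
D4: not dominated.
D5: not dominated (best tolls).
D6: not dominated (best distance).
D7: not dominated (best fuel).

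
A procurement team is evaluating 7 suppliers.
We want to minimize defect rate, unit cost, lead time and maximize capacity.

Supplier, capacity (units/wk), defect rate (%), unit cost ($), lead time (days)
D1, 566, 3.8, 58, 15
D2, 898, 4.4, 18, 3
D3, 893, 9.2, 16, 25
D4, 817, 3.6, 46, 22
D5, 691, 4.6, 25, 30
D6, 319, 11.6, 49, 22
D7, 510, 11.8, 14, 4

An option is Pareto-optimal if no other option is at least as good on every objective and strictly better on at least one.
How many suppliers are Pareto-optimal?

D1: not dominated.
D2: not dominated (best capacity).
D3: not dominated.
D4: not dominated (best defect rate).
D5: dominated by D2 (capacity 898≥691, defect rate 4.4≤4.6, unit cost 18≤25, lead time 3≤30).
D6: dominated by D2 (capacity 898≥319, defect rate 4.4≤11.6, unit cost 18≤49, lead time 3≤22).
D7: not dominated (best unit cost).
Pareto-optimal: D1, D2, D3, D4, D7 → 5.

5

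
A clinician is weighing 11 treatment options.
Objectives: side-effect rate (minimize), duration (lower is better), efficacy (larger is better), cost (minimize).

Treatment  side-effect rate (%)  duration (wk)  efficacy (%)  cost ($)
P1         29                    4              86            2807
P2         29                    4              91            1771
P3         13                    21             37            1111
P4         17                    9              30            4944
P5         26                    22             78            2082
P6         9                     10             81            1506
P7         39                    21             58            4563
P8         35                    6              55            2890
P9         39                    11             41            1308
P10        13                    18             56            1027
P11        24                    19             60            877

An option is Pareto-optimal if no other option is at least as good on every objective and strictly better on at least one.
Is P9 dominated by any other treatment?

P1: worse on cost (2807 vs 1308).
P2: worse on cost (1771 vs 1308).
P3: worse on duration (21 vs 11).
P4: worse on efficacy (30 vs 41).
P5: worse on duration (22 vs 11).
P6: worse on cost (1506 vs 1308).
P7: worse on duration (21 vs 11).
P8: worse on cost (2890 vs 1308).
P10: worse on duration (18 vs 11).
P11: worse on duration (19 vs 11).
No option is at least as good as P9 on every objective and strictly better on one.

No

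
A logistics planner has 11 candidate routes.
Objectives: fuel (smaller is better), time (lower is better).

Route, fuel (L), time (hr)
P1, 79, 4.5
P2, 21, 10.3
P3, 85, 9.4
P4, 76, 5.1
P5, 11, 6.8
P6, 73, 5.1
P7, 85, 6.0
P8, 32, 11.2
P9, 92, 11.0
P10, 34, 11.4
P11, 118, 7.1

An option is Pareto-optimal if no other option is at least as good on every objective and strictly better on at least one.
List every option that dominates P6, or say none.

P1: worse on fuel (79 vs 73).
P2: worse on time (10.3 vs 5.1).
P3: worse on fuel (85 vs 73).
P4: worse on fuel (76 vs 73).
P5: worse on time (6.8 vs 5.1).
P7: worse on fuel (85 vs 73).
P8: worse on time (11.2 vs 5.1).
P9: worse on fuel (92 vs 73).
P10: worse on time (11.4 vs 5.1).
P11: worse on fuel (118 vs 73).
No option dominates P6.

none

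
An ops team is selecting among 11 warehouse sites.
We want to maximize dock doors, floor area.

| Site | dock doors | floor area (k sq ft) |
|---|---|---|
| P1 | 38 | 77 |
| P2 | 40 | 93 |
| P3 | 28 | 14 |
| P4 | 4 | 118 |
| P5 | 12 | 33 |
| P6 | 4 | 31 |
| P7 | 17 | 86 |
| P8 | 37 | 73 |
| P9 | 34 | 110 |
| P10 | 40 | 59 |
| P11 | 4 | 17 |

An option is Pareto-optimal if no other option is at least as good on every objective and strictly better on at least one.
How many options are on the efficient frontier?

3

P1: dominated by P2 (dock doors 40≥38, floor area 93≥77).
P2: not dominated.
P3: dominated by P1 (dock doors 38≥28, floor area 77≥14).
P4: not dominated (best floor area).
P5: dominated by P1 (dock doors 38≥12, floor area 77≥33).
P6: dominated by P1 (dock doors 38≥4, floor area 77≥31).
P7: dominated by P2 (dock doors 40≥17, floor area 93≥86).
P8: dominated by P1 (dock doors 38≥37, floor area 77≥73).
P9: not dominated.
P10: dominated by P2 (dock doors 40≥40, floor area 93≥59).
P11: dominated by P1 (dock doors 38≥4, floor area 77≥17).
Pareto-optimal: P2, P4, P9 → 3.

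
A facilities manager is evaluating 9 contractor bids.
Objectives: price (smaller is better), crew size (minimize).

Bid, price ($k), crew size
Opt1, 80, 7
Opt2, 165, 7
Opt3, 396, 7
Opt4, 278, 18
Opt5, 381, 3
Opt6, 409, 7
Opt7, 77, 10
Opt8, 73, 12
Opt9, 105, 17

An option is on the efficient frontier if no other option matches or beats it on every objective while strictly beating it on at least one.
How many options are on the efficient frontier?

4

Opt1: not dominated.
Opt2: dominated by Opt1 (price 80≤165, crew size 7≤7).
Opt3: dominated by Opt1 (price 80≤396, crew size 7≤7).
Opt4: dominated by Opt1 (price 80≤278, crew size 7≤18).
Opt5: not dominated (best crew size).
Opt6: dominated by Opt1 (price 80≤409, crew size 7≤7).
Opt7: not dominated.
Opt8: not dominated (best price).
Opt9: dominated by Opt1 (price 80≤105, crew size 7≤17).
Pareto-optimal: Opt1, Opt5, Opt7, Opt8 → 4.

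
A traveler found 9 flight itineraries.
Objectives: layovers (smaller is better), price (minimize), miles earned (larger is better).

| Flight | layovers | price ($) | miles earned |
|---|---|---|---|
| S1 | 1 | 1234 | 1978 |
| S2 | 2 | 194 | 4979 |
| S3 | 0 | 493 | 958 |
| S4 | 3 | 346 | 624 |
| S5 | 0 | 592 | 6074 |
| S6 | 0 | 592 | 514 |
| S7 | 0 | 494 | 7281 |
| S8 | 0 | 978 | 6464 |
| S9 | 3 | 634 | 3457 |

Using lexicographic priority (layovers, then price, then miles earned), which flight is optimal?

S3

First minimize layovers: best is 0, kept {S3, S5, S6, S7, S8}.
Then minimize price: best is 493, kept {S3}.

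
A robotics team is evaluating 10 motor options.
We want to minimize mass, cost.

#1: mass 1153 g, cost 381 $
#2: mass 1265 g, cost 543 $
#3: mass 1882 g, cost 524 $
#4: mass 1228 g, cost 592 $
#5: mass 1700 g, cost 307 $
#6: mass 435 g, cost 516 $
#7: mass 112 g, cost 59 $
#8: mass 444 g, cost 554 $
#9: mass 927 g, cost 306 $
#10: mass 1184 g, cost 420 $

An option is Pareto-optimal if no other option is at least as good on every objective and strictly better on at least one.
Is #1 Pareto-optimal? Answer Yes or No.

#7 vs #1: mass 112≤1153, cost 59≤381 — #7 is at least as good on every objective and strictly better on at least one, so #7 dominates #1.

No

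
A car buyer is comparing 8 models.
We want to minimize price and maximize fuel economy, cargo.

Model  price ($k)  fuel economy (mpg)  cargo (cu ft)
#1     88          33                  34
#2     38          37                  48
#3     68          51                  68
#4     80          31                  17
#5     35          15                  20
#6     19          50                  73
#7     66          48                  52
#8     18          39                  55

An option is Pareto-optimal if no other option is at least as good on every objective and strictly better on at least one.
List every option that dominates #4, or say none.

#2, #3, #6, #7, #8

#2: price 38≤80, fuel economy 37≥31, cargo 48≥17 — dominates #4.
#3: price 68≤80, fuel economy 51≥31, cargo 68≥17 — dominates #4.
#6: price 19≤80, fuel economy 50≥31, cargo 73≥17 — dominates #4.
#7: price 66≤80, fuel economy 48≥31, cargo 52≥17 — dominates #4.
#8: price 18≤80, fuel economy 39≥31, cargo 55≥17 — dominates #4.
Others (#1, #5) are each worse than #4 on at least one objective.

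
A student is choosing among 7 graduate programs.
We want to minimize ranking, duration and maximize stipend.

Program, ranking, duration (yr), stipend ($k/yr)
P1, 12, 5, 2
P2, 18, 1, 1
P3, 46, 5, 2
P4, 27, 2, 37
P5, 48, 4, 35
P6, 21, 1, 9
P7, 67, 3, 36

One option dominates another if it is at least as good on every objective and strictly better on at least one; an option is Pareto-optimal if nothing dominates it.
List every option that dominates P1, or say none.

none

P2: worse on ranking (18 vs 12).
P3: worse on ranking (46 vs 12).
P4: worse on ranking (27 vs 12).
P5: worse on ranking (48 vs 12).
P6: worse on ranking (21 vs 12).
P7: worse on ranking (67 vs 12).
No option dominates P1.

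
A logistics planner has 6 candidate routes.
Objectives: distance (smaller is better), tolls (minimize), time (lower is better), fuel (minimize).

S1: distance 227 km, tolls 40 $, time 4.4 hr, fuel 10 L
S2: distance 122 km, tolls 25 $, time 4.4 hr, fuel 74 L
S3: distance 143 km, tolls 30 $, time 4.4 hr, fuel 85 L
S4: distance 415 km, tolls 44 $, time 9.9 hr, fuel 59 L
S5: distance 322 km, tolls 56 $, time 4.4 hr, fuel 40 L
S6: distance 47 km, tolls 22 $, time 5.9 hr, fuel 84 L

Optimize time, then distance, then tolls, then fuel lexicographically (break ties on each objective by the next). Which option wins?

First minimize time: best is 4.4, kept {S1, S2, S3, S5}.
Then minimize distance: best is 122, kept {S2}.

S2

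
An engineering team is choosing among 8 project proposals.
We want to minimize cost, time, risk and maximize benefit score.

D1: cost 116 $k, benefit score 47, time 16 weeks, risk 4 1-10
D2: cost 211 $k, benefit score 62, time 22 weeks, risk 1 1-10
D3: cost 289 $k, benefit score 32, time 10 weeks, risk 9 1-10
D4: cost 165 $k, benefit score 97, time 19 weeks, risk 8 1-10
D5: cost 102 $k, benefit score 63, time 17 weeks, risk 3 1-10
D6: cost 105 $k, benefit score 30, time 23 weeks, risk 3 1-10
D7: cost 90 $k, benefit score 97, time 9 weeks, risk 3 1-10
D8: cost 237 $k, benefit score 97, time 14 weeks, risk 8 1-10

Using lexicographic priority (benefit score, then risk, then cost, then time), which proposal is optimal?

First maximize benefit score: best is 97, kept {D4, D7, D8}.
Then minimize risk: best is 3, kept {D7}.

D7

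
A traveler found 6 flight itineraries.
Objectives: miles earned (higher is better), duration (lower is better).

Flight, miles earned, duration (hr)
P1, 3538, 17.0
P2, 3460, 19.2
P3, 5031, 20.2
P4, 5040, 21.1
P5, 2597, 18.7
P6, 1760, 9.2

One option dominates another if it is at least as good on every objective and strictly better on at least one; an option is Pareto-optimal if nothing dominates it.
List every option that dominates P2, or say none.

P1: miles earned 3538≥3460, duration 17.0≤19.2 — dominates P2.
Others (P3, P4, P5, P6) are each worse than P2 on at least one objective.

P1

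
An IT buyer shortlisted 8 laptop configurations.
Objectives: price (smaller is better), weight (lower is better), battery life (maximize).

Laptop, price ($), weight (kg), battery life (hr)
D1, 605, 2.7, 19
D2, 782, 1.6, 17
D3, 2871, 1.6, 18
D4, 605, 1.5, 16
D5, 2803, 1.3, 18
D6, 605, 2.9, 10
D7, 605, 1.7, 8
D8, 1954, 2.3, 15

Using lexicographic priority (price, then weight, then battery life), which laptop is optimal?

D4

First minimize price: best is 605, kept {D1, D4, D6, D7}.
Then minimize weight: best is 1.5, kept {D4}.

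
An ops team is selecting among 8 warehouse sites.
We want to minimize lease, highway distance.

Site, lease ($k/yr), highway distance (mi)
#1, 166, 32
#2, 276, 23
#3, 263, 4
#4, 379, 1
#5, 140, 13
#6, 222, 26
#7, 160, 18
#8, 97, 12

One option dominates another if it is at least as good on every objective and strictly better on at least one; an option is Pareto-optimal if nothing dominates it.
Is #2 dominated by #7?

Yes

#7 vs #2: lease 160≤276, highway distance 18≤23 — #7 is at least as good on every objective with at least one strict improvement.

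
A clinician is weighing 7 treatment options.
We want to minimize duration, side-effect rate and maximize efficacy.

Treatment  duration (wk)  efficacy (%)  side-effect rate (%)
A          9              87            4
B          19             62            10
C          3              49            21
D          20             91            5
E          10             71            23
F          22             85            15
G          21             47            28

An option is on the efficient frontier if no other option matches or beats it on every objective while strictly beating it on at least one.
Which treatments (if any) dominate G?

A, B, C, D, E

A: duration 9≤21, efficacy 87≥47, side-effect rate 4≤28 — dominates G.
B: duration 19≤21, efficacy 62≥47, side-effect rate 10≤28 — dominates G.
C: duration 3≤21, efficacy 49≥47, side-effect rate 21≤28 — dominates G.
D: duration 20≤21, efficacy 91≥47, side-effect rate 5≤28 — dominates G.
E: duration 10≤21, efficacy 71≥47, side-effect rate 23≤28 — dominates G.
Others (F) are each worse than G on at least one objective.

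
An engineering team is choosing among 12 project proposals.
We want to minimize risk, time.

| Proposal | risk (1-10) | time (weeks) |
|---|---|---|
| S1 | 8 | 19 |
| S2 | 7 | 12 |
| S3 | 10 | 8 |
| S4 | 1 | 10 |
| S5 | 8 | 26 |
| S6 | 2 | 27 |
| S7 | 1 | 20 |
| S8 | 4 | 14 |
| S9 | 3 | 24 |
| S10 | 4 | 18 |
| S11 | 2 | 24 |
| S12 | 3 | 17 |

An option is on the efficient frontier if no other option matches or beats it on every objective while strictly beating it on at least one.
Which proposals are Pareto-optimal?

S3, S4

S1: dominated by S2 (risk 7≤8, time 12≤19).
S2: dominated by S4 (risk 1≤7, time 10≤12).
S3: not dominated (best time).
S4: not dominated.
S5: dominated by S1 (risk 8≤8, time 19≤26).
S6: dominated by S4 (risk 1≤2, time 10≤27).
S7: dominated by S4 (risk 1≤1, time 10≤20).
S8: dominated by S4 (risk 1≤4, time 10≤14).
S9: dominated by S4 (risk 1≤3, time 10≤24).
S10: dominated by S4 (risk 1≤4, time 10≤18).
S11: dominated by S4 (risk 1≤2, time 10≤24).
S12: dominated by S4 (risk 1≤3, time 10≤17).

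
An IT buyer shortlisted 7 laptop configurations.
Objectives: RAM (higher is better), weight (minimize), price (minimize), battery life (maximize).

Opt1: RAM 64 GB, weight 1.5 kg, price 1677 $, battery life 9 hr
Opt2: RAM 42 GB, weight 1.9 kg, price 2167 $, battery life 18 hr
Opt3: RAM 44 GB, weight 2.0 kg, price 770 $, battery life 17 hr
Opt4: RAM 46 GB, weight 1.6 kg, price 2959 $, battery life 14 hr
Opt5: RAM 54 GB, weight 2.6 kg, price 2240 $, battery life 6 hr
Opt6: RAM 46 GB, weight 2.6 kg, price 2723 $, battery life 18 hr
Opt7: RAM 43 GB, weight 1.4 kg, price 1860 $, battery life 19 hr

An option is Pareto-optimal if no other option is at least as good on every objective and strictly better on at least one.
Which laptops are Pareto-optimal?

Opt1, Opt3, Opt4, Opt6, Opt7

Opt1: not dominated (best RAM).
Opt2: dominated by Opt7 (RAM 43≥42, weight 1.4≤1.9, price 1860≤2167, battery life 19≥18).
Opt3: not dominated (best price).
Opt4: not dominated.
Opt5: dominated by Opt1 (RAM 64≥54, weight 1.5≤2.6, price 1677≤2240, battery life 9≥6).
Opt6: not dominated.
Opt7: not dominated (best weight).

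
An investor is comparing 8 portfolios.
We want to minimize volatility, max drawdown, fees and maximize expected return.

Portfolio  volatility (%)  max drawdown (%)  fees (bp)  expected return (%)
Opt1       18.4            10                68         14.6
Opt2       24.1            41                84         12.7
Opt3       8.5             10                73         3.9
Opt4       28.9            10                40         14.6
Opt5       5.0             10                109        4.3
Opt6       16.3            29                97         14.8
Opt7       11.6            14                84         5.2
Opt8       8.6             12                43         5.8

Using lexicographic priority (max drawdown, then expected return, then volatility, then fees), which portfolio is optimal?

Opt1

First minimize max drawdown: best is 10, kept {Opt1, Opt3, Opt4, Opt5}.
Then maximize expected return: best is 14.6, kept {Opt1, Opt4}.
Then minimize volatility: best is 18.4, kept {Opt1}.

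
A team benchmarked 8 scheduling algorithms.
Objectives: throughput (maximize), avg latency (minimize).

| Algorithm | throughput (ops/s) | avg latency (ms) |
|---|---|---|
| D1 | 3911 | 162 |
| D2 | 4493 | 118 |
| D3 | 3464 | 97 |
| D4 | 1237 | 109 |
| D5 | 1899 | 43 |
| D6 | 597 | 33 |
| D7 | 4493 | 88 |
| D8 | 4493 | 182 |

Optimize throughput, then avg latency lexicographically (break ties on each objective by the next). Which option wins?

D7

First maximize throughput: best is 4493, kept {D2, D7, D8}.
Then minimize avg latency: best is 88, kept {D7}.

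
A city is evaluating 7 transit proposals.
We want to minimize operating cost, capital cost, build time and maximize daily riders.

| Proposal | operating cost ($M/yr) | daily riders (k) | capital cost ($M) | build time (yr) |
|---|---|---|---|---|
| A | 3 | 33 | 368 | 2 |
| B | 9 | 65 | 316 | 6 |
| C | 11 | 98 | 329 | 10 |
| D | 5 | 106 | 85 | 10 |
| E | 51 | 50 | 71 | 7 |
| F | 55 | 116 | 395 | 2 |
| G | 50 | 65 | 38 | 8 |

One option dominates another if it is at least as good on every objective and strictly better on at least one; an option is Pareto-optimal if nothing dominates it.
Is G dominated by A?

No

A vs G: A is worse on daily riders (33 vs 65), so it does not dominate G.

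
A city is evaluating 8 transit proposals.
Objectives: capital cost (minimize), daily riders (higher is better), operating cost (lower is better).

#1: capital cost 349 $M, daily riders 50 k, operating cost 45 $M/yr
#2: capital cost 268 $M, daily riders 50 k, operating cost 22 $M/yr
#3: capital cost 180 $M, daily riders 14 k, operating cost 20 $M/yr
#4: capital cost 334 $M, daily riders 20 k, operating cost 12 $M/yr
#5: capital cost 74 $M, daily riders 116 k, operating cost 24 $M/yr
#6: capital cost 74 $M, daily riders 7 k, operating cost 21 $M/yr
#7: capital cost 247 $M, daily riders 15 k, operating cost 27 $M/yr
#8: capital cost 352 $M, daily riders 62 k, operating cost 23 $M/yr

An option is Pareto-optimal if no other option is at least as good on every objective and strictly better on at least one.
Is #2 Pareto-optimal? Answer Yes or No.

#1: worse on capital cost (349 vs 268).
#3: worse on daily riders (14 vs 50).
#4: worse on capital cost (334 vs 268).
#5: worse on operating cost (24 vs 22).
#6: worse on daily riders (7 vs 50).
#7: worse on daily riders (15 vs 50).
#8: worse on capital cost (352 vs 268).
No option is at least as good as #2 on every objective and strictly better on one.

Yes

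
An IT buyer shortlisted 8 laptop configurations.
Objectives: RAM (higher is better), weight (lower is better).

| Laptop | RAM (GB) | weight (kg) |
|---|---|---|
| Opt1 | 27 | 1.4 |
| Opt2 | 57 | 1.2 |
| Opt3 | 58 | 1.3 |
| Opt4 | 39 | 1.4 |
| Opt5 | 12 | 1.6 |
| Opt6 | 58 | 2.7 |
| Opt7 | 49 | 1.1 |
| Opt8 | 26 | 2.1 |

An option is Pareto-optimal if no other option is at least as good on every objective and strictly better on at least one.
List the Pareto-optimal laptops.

Opt1: dominated by Opt2 (RAM 57≥27, weight 1.2≤1.4).
Opt2: not dominated.
Opt3: not dominated.
Opt4: dominated by Opt2 (RAM 57≥39, weight 1.2≤1.4).
Opt5: dominated by Opt1 (RAM 27≥12, weight 1.4≤1.6).
Opt6: dominated by Opt3 (RAM 58≥58, weight 1.3≤2.7).
Opt7: not dominated (best weight).
Opt8: dominated by Opt1 (RAM 27≥26, weight 1.4≤2.1).

Opt2, Opt3, Opt7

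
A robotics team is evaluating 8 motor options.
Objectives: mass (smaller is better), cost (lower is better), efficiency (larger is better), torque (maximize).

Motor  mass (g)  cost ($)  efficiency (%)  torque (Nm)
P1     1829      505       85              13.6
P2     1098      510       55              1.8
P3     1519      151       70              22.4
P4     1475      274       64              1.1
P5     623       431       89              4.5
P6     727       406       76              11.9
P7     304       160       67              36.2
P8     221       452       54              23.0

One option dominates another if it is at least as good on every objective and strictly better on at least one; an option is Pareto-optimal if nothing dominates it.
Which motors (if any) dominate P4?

P7: mass 304≤1475, cost 160≤274, efficiency 67≥64, torque 36.2≥1.1 — dominates P4.
Others (P1, P2, P3, P5, P6, P8) are each worse than P4 on at least one objective.

P7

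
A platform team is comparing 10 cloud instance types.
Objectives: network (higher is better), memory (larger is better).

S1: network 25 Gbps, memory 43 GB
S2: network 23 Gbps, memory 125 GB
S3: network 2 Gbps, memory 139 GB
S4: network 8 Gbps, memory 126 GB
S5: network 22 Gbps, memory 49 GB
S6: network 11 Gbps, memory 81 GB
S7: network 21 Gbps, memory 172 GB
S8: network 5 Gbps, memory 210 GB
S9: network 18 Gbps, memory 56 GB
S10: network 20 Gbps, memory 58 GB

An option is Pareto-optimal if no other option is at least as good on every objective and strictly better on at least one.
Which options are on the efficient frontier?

S1, S2, S7, S8

S1: not dominated (best network).
S2: not dominated.
S3: dominated by S7 (network 21≥2, memory 172≥139).
S4: dominated by S7 (network 21≥8, memory 172≥126).
S5: dominated by S2 (network 23≥22, memory 125≥49).
S6: dominated by S2 (network 23≥11, memory 125≥81).
S7: not dominated.
S8: not dominated (best memory).
S9: dominated by S2 (network 23≥18, memory 125≥56).
S10: dominated by S2 (network 23≥20, memory 125≥58).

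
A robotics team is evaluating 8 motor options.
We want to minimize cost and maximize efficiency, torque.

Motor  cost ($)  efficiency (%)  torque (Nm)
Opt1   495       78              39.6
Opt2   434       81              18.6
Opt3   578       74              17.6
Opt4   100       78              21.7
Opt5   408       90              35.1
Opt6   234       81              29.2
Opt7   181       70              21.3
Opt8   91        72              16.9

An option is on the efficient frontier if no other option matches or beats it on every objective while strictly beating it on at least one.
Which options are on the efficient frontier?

Opt1, Opt4, Opt5, Opt6, Opt8

Opt1: not dominated (best torque).
Opt2: dominated by Opt5 (cost 408≤434, efficiency 90≥81, torque 35.1≥18.6).
Opt3: dominated by Opt1 (cost 495≤578, efficiency 78≥74, torque 39.6≥17.6).
Opt4: not dominated.
Opt5: not dominated (best efficiency).
Opt6: not dominated.
Opt7: dominated by Opt4 (cost 100≤181, efficiency 78≥70, torque 21.7≥21.3).
Opt8: not dominated (best cost).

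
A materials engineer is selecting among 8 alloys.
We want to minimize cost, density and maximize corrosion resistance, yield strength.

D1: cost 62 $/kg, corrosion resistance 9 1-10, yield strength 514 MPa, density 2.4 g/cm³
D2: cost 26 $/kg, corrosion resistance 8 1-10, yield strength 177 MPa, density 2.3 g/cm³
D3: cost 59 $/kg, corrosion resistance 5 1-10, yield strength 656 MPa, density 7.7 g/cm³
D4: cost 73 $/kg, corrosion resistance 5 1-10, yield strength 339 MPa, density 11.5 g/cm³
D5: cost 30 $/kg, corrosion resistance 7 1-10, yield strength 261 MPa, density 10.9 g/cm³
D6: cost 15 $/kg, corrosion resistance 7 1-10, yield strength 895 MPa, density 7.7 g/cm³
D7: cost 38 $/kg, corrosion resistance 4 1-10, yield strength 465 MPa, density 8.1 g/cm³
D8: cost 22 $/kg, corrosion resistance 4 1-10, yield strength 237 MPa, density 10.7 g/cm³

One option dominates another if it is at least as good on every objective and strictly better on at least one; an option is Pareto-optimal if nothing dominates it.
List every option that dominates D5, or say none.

D6

D6: cost 15≤30, corrosion resistance 7≥7, yield strength 895≥261, density 7.7≤10.9 — dominates D5.
Others (D1, D2, D3, D4, D7, D8) are each worse than D5 on at least one objective.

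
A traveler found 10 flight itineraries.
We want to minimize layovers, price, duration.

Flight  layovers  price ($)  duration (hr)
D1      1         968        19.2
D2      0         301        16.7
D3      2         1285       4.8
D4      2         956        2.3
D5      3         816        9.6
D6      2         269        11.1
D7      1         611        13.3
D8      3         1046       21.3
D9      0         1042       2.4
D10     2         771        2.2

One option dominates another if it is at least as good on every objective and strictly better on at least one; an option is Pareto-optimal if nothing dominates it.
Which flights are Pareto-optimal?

D2, D6, D7, D9, D10

D1: dominated by D2 (layovers 0≤1, price 301≤968, duration 16.7≤19.2).
D2: not dominated.
D3: dominated by D4 (layovers 2≤2, price 956≤1285, duration 2.3≤4.8).
D4: dominated by D10 (layovers 2≤2, price 771≤956, duration 2.2≤2.3).
D5: dominated by D10 (layovers 2≤3, price 771≤816, duration 2.2≤9.6).
D6: not dominated (best price).
D7: not dominated.
D8: dominated by D1 (layovers 1≤3, price 968≤1046, duration 19.2≤21.3).
D9: not dominated.
D10: not dominated (best duration).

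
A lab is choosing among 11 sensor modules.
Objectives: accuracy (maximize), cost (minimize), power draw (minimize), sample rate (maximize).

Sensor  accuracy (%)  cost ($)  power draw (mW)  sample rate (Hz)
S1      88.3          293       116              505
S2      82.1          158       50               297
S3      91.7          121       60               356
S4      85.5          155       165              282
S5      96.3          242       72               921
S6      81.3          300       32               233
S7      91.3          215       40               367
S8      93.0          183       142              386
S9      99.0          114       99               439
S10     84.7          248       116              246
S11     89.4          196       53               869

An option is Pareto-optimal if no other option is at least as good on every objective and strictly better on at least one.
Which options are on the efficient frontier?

S1: dominated by S5 (accuracy 96.3≥88.3, cost 242≤293, power draw 72≤116, sample rate 921≥505).
S2: not dominated.
S3: not dominated.
S4: dominated by S3 (accuracy 91.7≥85.5, cost 121≤155, power draw 60≤165, sample rate 356≥282).
S5: not dominated (best sample rate).
S6: not dominated (best power draw).
S7: not dominated.
S8: dominated by S9 (accuracy 99.0≥93.0, cost 114≤183, power draw 99≤142, sample rate 439≥386).
S9: not dominated (best accuracy).
S10: dominated by S3 (accuracy 91.7≥84.7, cost 121≤248, power draw 60≤116, sample rate 356≥246).
S11: not dominated.

S2, S3, S5, S6, S7, S9, S11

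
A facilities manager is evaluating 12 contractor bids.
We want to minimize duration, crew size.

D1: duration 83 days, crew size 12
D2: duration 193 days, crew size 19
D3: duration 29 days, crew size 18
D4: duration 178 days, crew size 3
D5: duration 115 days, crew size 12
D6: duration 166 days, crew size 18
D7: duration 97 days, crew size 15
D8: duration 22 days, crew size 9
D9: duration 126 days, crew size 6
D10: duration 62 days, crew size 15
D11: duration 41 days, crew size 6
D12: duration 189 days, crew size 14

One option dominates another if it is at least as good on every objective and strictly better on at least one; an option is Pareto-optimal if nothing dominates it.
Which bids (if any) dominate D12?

D1: duration 83≤189, crew size 12≤14 — dominates D12.
D4: duration 178≤189, crew size 3≤14 — dominates D12.
D5: duration 115≤189, crew size 12≤14 — dominates D12.
D8: duration 22≤189, crew size 9≤14 — dominates D12.
D9: duration 126≤189, crew size 6≤14 — dominates D12.
D11: duration 41≤189, crew size 6≤14 — dominates D12.
Others (D2, D3, D6, D7, D10) are each worse than D12 on at least one objective.

D1, D4, D5, D8, D9, D11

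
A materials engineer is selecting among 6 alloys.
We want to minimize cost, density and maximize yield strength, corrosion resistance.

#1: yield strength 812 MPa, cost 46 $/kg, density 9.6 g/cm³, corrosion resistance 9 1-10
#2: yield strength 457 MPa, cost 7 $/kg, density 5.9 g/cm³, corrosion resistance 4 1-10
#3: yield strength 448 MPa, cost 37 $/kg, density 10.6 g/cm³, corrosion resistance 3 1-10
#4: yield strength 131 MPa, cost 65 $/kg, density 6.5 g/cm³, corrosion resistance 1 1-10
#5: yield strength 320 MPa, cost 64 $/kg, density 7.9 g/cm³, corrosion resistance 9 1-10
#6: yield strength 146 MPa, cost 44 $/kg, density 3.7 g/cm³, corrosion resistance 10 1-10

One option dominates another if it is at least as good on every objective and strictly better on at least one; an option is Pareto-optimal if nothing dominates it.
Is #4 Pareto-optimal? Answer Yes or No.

No

#2 vs #4: yield strength 457≥131, cost 7≤65, density 5.9≤6.5, corrosion resistance 4≥1 — #2 is at least as good on every objective and strictly better on at least one, so #2 dominates #4.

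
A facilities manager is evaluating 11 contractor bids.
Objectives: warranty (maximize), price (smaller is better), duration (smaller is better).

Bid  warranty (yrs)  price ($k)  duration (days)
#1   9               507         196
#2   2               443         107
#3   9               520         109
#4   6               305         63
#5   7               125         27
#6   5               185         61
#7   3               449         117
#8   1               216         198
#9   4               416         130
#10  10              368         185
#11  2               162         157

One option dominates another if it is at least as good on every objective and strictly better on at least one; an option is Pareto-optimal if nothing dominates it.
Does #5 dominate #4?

Yes

#5 vs #4: warranty 7≥6, price 125≤305, duration 27≤63 — #5 is at least as good on every objective with at least one strict improvement.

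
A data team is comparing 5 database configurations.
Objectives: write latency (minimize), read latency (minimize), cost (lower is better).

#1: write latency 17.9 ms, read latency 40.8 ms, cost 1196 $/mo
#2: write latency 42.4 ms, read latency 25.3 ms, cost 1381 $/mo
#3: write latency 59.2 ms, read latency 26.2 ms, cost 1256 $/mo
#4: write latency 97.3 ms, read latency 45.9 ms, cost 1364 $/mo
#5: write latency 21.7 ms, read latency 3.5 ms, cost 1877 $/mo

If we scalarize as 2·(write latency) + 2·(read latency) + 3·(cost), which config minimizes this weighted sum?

#1: 2·17.9 + 2·40.8 + 3·1196 = 3705.4
#2: 2·42.4 + 2·25.3 + 3·1381 = 4278.4
#3: 2·59.2 + 2·26.2 + 3·1256 = 3938.8
#4: 2·97.3 + 2·45.9 + 3·1364 = 4378.4
#5: 2·21.7 + 2·3.5 + 3·1877 = 5681.4
Lowest: #1 at 3705.4.

#1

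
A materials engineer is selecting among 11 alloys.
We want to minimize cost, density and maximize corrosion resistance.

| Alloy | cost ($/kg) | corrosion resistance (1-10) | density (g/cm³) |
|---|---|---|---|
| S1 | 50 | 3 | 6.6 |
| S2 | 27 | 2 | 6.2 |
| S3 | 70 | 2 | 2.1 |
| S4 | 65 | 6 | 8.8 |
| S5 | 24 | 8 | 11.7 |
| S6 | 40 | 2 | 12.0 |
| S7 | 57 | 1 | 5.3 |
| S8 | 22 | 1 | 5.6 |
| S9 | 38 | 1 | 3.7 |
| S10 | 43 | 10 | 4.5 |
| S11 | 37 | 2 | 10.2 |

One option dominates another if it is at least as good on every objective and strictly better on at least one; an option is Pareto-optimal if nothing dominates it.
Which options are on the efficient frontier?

S1: dominated by S10 (cost 43≤50, corrosion resistance 10≥3, density 4.5≤6.6).
S2: not dominated.
S3: not dominated (best density).
S4: dominated by S10 (cost 43≤65, corrosion resistance 10≥6, density 4.5≤8.8).
S5: not dominated.
S6: dominated by S2 (cost 27≤40, corrosion resistance 2≥2, density 6.2≤12.0).
S7: dominated by S9 (cost 38≤57, corrosion resistance 1≥1, density 3.7≤5.3).
S8: not dominated (best cost).
S9: not dominated.
S10: not dominated (best corrosion resistance).
S11: dominated by S2 (cost 27≤37, corrosion resistance 2≥2, density 6.2≤10.2).

S2, S3, S5, S8, S9, S10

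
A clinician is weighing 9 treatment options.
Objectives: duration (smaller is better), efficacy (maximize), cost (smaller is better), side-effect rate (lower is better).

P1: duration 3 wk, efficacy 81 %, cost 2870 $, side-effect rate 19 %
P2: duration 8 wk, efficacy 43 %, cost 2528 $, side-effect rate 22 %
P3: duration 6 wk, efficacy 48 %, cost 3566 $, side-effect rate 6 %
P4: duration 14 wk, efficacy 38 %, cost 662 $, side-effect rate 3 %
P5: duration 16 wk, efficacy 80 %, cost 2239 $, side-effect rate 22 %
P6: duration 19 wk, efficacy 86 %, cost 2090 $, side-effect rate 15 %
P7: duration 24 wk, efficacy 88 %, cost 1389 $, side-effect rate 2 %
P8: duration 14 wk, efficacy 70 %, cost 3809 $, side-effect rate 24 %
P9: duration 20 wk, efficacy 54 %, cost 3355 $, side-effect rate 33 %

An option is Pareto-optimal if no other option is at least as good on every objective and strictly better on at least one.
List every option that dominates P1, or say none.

none

P2: worse on duration (8 vs 3).
P3: worse on duration (6 vs 3).
P4: worse on duration (14 vs 3).
P5: worse on duration (16 vs 3).
P6: worse on duration (19 vs 3).
P7: worse on duration (24 vs 3).
P8: worse on duration (14 vs 3).
P9: worse on duration (20 vs 3).
No option dominates P1.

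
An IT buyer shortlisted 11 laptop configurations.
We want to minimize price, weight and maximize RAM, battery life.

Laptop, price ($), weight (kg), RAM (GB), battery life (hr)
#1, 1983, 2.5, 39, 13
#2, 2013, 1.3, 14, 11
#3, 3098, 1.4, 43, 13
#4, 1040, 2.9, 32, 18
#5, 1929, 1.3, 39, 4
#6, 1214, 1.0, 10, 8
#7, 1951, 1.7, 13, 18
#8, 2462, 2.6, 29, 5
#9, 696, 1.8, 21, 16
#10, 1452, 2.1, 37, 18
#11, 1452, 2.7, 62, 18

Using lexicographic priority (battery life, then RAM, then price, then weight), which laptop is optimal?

First maximize battery life: best is 18, kept {#4, #7, #10, #11}.
Then maximize RAM: best is 62, kept {#11}.

#11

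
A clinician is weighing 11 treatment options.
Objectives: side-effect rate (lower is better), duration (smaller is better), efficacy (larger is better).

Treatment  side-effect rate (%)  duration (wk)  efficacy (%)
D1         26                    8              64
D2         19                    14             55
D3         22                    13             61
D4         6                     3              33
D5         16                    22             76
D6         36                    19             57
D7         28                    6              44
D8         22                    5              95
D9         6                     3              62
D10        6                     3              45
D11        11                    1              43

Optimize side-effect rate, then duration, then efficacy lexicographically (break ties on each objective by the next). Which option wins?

D9

First minimize side-effect rate: best is 6, kept {D4, D9, D10}.
Then minimize duration: best is 3, kept {D4, D9, D10}.
Then maximize efficacy: best is 62, kept {D9}.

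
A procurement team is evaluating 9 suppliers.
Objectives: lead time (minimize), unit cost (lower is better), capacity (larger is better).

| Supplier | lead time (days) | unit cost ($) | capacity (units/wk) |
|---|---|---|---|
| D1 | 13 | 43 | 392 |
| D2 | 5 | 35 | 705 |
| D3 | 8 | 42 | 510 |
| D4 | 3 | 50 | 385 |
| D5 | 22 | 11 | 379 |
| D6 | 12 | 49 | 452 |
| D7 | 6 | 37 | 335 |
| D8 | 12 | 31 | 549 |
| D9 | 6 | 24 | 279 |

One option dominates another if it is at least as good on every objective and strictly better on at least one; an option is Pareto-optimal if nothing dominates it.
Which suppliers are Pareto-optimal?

D1: dominated by D2 (lead time 5≤13, unit cost 35≤43, capacity 705≥392).
D2: not dominated (best capacity).
D3: dominated by D2 (lead time 5≤8, unit cost 35≤42, capacity 705≥510).
D4: not dominated (best lead time).
D5: not dominated (best unit cost).
D6: dominated by D2 (lead time 5≤12, unit cost 35≤49, capacity 705≥452).
D7: dominated by D2 (lead time 5≤6, unit cost 35≤37, capacity 705≥335).
D8: not dominated.
D9: not dominated.

D2, D4, D5, D8, D9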